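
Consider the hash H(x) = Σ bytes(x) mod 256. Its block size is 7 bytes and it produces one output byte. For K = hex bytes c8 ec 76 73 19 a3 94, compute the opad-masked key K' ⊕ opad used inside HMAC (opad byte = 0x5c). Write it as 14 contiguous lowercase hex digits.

Key hex bytes c8 ec 76 73 19 a3 94 is exactly B = 7 bytes: K' = c8 ec 76 73 19 a3 94.
XOR each byte with 0x5c: c8⊕5c=94, ec⊕5c=b0, 76⊕5c=2a, 73⊕5c=2f, 19⊕5c=45, a3⊕5c=ff, 94⊕5c=c8.

94b02a2f45ffc8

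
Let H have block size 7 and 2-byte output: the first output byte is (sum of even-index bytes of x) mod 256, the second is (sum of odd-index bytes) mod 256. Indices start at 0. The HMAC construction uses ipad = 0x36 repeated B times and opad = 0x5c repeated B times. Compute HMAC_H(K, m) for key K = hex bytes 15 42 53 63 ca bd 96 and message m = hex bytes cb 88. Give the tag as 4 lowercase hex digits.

d7ea

Key hex bytes 15 42 53 63 ca bd 96 is exactly B = 7 bytes: K' = 15 42 53 63 ca bd 96.
K' ⊕ ipad = 23 74 65 55 fc 8b a0.  K' ⊕ opad = 49 1e 0f 3f 96 e1 ca.
Inner input = (K'⊕ipad) ∥ m = 23 74 65 55 fc 8b a0 ∥ cb 88.
Inner hash: even-index sum = 684 mod 256 = 172; odd-index sum = 543 mod 256 = 31 → ac 1f.
Outer input = (K'⊕opad) ∥ inner = 49 1e 0f 3f 96 e1 ca ∥ ac 1f.
Outer hash (tag): even-index sum = 471 mod 256 = 215; odd-index sum = 490 mod 256 = 234 → d7 ea.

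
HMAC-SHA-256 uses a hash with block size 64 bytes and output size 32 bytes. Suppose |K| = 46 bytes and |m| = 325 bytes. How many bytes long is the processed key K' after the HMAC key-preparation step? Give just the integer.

Key is 46 ≤ 64 bytes, zero-padded: |K'| = 64.

64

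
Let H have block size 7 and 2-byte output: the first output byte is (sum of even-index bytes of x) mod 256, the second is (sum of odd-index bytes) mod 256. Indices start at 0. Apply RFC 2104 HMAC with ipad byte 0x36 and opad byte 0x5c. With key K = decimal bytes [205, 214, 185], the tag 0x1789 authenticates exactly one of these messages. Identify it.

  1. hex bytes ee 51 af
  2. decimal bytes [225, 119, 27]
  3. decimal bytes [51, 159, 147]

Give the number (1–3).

Key decimal bytes [205, 214, 185] = cd d6 b9 is 3 bytes ≤ B = 7; zero-pad to 7 bytes: K' = cd d6 b9 00 00 00 00.
K' ⊕ ipad = fb e0 8f 36 36 36 36; K' ⊕ opad = 91 8a e5 5c 5c 5c 5c.
m1: inner = H(fb e0 8f 36 36 36 36 ee 51 af) = 47 e9; tag = H(91 8a e5 5c 5c 5c 5c 47 e9) = 1789 ← matches
m2: inner = H(fb e0 8f 36 36 36 36 e1 77 1b) = 6d 48; tag = H(91 8a e5 5c 5c 5c 5c 6d 48) = 76af
m3: inner = H(fb e0 8f 36 36 36 36 33 9f 93) = 95 12; tag = H(91 8a e5 5c 5c 5c 5c 95 12) = 40d7

1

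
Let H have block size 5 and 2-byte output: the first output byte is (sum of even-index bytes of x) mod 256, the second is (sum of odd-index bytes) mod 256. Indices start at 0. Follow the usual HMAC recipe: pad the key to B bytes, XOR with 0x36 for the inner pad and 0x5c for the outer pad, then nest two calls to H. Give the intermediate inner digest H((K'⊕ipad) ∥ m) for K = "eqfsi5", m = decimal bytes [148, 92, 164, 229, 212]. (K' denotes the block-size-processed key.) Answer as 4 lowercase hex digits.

Key "eqfsi5" = 65 71 66 73 69 35 is 6 bytes > B = 5, so hash it first: H(key) = 34 19, then zero-pad to 5 bytes: K' = 34 19 00 00 00.
K' ⊕ ipad = 02 2f 36 36 36.
Inner input = 02 2f 36 36 36 ∥ 94 5c a4 e5 d4.
Inner hash: even-index sum = 431 mod 256 = 175; odd-index sum = 625 mod 256 = 113 → af 71.

af71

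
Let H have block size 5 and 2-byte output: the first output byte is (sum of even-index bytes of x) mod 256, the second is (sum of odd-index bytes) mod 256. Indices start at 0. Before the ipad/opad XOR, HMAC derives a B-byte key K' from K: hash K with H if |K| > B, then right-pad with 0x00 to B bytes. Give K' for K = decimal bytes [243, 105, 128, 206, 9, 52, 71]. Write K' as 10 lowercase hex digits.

|K| = 7 > B = 5, so first hash the key.
H(K): even-index sum = 451 mod 256 = 195; odd-index sum = 363 mod 256 = 107 → c3 6b.
Zero-pad H(K) = c3 6b to 5 bytes: K' = c3 6b 00 00 00.

c36b000000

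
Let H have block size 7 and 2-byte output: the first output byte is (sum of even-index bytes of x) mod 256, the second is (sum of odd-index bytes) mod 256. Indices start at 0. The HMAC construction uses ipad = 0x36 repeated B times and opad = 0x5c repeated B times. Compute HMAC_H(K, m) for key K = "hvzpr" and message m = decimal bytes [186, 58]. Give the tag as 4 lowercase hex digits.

Key "hvzpr" = 68 76 7a 70 72 is 5 bytes ≤ B = 7; zero-pad to 7 bytes: K' = 68 76 7a 70 72 00 00.
K' ⊕ ipad = 5e 40 4c 46 44 36 36.  K' ⊕ opad = 34 2a 26 2c 2e 5c 5c.
Inner input = (K'⊕ipad) ∥ m = 5e 40 4c 46 44 36 36 ∥ ba 3a.
Inner hash: even-index sum = 350 mod 256 = 94; odd-index sum = 374 mod 256 = 118 → 5e 76.
Outer input = (K'⊕opad) ∥ inner = 34 2a 26 2c 2e 5c 5c ∥ 5e 76.
Outer hash (tag): even-index sum = 346 mod 256 = 90; odd-index sum = 272 mod 256 = 16 → 5a 10.

5a10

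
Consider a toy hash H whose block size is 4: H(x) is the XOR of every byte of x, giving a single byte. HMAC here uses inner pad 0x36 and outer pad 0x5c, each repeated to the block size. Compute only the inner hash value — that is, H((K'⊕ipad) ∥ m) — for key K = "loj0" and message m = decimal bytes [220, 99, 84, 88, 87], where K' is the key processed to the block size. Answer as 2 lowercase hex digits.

bd

Key "loj0" = 6c 6f 6a 30 is exactly B = 4 bytes: K' = 6c 6f 6a 30.
K' ⊕ ipad = 5a 59 5c 06.
Inner input = 5a 59 5c 06 ∥ dc 63 54 58 57.
Inner hash: XOR 5a⊕59⊕5c⊕06⊕dc⊕63⊕54⊕58⊕57 = bd.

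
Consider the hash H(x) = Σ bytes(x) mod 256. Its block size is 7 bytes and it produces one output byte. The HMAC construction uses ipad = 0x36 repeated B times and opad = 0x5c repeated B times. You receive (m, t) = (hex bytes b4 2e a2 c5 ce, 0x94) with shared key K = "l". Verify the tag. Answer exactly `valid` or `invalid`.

Key "l" = 6c is 1 byte ≤ B = 7; zero-pad to 7 bytes: K' = 6c 00 00 00 00 00 00.
K' ⊕ ipad = 5a 36 36 36 36 36 36; K' ⊕ opad = 30 5c 5c 5c 5c 5c 5c.
Inner hash: sum = 90+54+54+54+54+54+54+180+46+162+197+206 = 1205; mod 256 = 181 → b5.
Outer hash (recomputed tag): sum = 48+92+92+92+92+92+92+181 = 781; mod 256 = 13 → 0d.
Recomputed tag = 0d; claimed = 94 → mismatch.

invalid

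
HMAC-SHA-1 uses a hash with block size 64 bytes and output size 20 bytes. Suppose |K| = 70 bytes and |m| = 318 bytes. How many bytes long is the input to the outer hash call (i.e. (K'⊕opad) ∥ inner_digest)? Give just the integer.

Key is 70 > 64 bytes, so it is hashed to 20 bytes then zero-padded to 64: |K'| = 64.
Outer input = (K'⊕opad) ∥ H(inner) → 64 + 20 = 84 bytes.

84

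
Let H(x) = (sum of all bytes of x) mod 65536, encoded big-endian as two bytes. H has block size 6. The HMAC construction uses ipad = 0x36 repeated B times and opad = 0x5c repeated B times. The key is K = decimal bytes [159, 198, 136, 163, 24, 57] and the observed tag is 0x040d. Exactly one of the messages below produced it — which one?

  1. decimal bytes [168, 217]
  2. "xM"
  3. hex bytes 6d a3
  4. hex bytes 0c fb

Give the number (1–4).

Key decimal bytes [159, 198, 136, 163, 24, 57] = 9f c6 88 a3 18 39 is exactly B = 6 bytes: K' = 9f c6 88 a3 18 39.
K' ⊕ ipad = a9 f0 be 95 2e 0f; K' ⊕ opad = c3 9a d4 ff 44 65.
m1: inner = H(a9 f0 be 95 2e 0f a8 d9) = 04 aa; tag = H(c3 9a d4 ff 44 65 04 aa) = 0487
m2: inner = H(a9 f0 be 95 2e 0f 78 4d) = 03 ee; tag = H(c3 9a d4 ff 44 65 03 ee) = 04ca
m3: inner = H(a9 f0 be 95 2e 0f 6d a3) = 04 39; tag = H(c3 9a d4 ff 44 65 04 39) = 0416
m4: inner = H(a9 f0 be 95 2e 0f 0c fb) = 04 30; tag = H(c3 9a d4 ff 44 65 04 30) = 040d ← matches

4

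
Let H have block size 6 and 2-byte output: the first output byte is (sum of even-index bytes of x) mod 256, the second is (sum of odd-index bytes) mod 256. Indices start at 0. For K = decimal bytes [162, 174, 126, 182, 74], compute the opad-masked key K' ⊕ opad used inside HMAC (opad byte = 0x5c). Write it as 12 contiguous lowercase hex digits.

Key decimal bytes [162, 174, 126, 182, 74] = a2 ae 7e b6 4a is 5 bytes ≤ B = 6; zero-pad to 6 bytes: K' = a2 ae 7e b6 4a 00.
XOR each byte with 0x5c: a2⊕5c=fe, ae⊕5c=f2, 7e⊕5c=22, b6⊕5c=ea, 4a⊕5c=16, 00⊕5c=5c.

fef222ea165c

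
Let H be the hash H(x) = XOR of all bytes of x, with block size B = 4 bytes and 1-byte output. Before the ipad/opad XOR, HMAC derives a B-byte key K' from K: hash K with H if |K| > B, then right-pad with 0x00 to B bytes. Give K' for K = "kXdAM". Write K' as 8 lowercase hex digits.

|K| = 5 > B = 4, so first hash the key.
H(K): XOR 6b⊕58⊕64⊕41⊕4d = 5b.
Zero-pad H(K) = 5b to 4 bytes: K' = 5b 00 00 00.

5b000000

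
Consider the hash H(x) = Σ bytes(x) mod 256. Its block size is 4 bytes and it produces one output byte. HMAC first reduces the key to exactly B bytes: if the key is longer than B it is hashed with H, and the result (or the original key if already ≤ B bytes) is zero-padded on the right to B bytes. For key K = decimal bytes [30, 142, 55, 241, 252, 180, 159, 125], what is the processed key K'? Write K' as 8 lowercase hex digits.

a0000000

|K| = 8 > B = 4, so first hash the key.
H(K): sum = 30+142+55+241+252+180+159+125 = 1184; mod 256 = 160 → a0.
Zero-pad H(K) = a0 to 4 bytes: K' = a0 00 00 00.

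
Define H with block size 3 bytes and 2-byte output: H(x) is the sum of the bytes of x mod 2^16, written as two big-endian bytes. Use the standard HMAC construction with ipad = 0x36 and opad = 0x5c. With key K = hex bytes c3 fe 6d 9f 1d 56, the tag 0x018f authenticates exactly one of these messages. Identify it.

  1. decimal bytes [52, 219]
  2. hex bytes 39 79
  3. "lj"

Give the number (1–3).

Key hex bytes c3 fe 6d 9f 1d 56 is 6 bytes > B = 3, so hash it first: H(key) = 03 40, then zero-pad to 3 bytes: K' = 03 40 00.
K' ⊕ ipad = 35 76 36; K' ⊕ opad = 5f 1c 5c.
m1: inner = H(35 76 36 34 db) = 01 f0; tag = H(5f 1c 5c 01 f0) = 01c8
m2: inner = H(35 76 36 39 79) = 01 93; tag = H(5f 1c 5c 01 93) = 016b
m3: inner = H(35 76 36 6c 6a) = 01 b7; tag = H(5f 1c 5c 01 b7) = 018f ← matches

3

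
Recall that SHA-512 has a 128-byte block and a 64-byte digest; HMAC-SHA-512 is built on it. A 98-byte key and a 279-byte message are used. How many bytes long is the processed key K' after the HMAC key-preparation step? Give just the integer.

128

Key is 98 ≤ 128 bytes, zero-padded: |K'| = 128.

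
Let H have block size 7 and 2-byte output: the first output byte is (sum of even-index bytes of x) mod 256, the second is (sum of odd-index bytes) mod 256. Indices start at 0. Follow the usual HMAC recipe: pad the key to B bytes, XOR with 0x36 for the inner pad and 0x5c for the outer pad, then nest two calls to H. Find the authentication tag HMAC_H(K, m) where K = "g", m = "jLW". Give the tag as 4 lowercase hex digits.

Key "g" = 67 is 1 byte ≤ B = 7; zero-pad to 7 bytes: K' = 67 00 00 00 00 00 00.
K' ⊕ ipad = 51 36 36 36 36 36 36.  K' ⊕ opad = 3b 5c 5c 5c 5c 5c 5c.
Inner input = (K'⊕ipad) ∥ m = 51 36 36 36 36 36 36 ∥ 6a 4c 57.
Inner hash: even-index sum = 319 mod 256 = 63; odd-index sum = 355 mod 256 = 99 → 3f 63.
Outer input = (K'⊕opad) ∥ inner = 3b 5c 5c 5c 5c 5c 5c ∥ 3f 63.
Outer hash (tag): even-index sum = 434 mod 256 = 178; odd-index sum = 339 mod 256 = 83 → b2 53.

b253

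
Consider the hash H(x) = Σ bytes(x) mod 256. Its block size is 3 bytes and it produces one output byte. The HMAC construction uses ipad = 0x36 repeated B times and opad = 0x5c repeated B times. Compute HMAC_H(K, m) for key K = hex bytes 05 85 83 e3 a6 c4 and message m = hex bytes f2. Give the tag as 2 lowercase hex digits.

Key hex bytes 05 85 83 e3 a6 c4 is 6 bytes > B = 3, so hash it first: H(key) = 5a, then zero-pad to 3 bytes: K' = 5a 00 00.
K' ⊕ ipad = 6c 36 36.  K' ⊕ opad = 06 5c 5c.
Inner input = (K'⊕ipad) ∥ m = 6c 36 36 ∥ f2.
Inner hash: sum = 108+54+54+242 = 458; mod 256 = 202 → ca.
Outer input = (K'⊕opad) ∥ inner = 06 5c 5c ∥ ca.
Outer hash (tag): sum = 6+92+92+202 = 392; mod 256 = 136 → 88.

88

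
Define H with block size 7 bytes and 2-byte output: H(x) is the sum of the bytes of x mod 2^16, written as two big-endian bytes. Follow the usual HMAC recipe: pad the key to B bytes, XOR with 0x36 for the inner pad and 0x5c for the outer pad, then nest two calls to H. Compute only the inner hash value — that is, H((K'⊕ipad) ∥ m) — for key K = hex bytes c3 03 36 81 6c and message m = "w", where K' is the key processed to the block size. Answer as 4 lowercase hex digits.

Key hex bytes c3 03 36 81 6c is 5 bytes ≤ B = 7; zero-pad to 7 bytes: K' = c3 03 36 81 6c 00 00.
K' ⊕ ipad = f5 35 00 b7 5a 36 36.
Inner input = f5 35 00 b7 5a 36 36 ∥ 77.
Inner hash: sum = 245+53+0+183+90+54+54+119 = 798 → 03 1e.

031e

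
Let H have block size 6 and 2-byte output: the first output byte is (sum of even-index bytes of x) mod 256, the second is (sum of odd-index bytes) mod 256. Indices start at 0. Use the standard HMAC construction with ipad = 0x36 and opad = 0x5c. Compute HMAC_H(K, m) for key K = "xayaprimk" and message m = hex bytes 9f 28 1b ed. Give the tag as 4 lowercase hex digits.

Key "xayaprimk" = 78 61 79 61 70 72 69 6d 6b is 9 bytes > B = 6, so hash it first: H(key) = 35 a1, then zero-pad to 6 bytes: K' = 35 a1 00 00 00 00.
K' ⊕ ipad = 03 97 36 36 36 36.  K' ⊕ opad = 69 fd 5c 5c 5c 5c.
Inner input = (K'⊕ipad) ∥ m = 03 97 36 36 36 36 ∥ 9f 28 1b ed.
Inner hash: even-index sum = 297 mod 256 = 41; odd-index sum = 536 mod 256 = 24 → 29 18.
Outer input = (K'⊕opad) ∥ inner = 69 fd 5c 5c 5c 5c ∥ 29 18.
Outer hash (tag): even-index sum = 330 mod 256 = 74; odd-index sum = 461 mod 256 = 205 → 4a cd.

4acd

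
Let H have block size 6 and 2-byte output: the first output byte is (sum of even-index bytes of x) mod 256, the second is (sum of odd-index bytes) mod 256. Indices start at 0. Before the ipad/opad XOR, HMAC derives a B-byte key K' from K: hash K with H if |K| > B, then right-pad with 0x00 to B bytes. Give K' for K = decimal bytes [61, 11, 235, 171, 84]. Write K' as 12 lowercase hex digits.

3d0bebab5400

Key decimal bytes [61, 11, 235, 171, 84] = 3d 0b eb ab 54 is 5 bytes ≤ B = 6; zero-pad to 6 bytes: K' = 3d 0b eb ab 54 00.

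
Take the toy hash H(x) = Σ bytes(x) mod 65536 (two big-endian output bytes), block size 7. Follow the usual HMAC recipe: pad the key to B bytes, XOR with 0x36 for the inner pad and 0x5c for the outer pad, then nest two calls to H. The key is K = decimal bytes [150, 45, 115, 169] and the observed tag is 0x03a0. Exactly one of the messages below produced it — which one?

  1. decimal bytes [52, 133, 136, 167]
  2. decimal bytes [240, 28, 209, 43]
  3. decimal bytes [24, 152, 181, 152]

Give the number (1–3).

Key decimal bytes [150, 45, 115, 169] = 96 2d 73 a9 is 4 bytes ≤ B = 7; zero-pad to 7 bytes: K' = 96 2d 73 a9 00 00 00.
K' ⊕ ipad = a0 1b 45 9f 36 36 36; K' ⊕ opad = ca 71 2f f5 5c 5c 5c.
m1: inner = H(a0 1b 45 9f 36 36 36 34 85 88 a7) = 04 29; tag = H(ca 71 2f f5 5c 5c 5c 04 29) = 03a0 ← matches
m2: inner = H(a0 1b 45 9f 36 36 36 f0 1c d1 2b) = 04 49; tag = H(ca 71 2f f5 5c 5c 5c 04 49) = 03c0
m3: inner = H(a0 1b 45 9f 36 36 36 18 98 b5 98) = 04 3e; tag = H(ca 71 2f f5 5c 5c 5c 04 3e) = 03b5

1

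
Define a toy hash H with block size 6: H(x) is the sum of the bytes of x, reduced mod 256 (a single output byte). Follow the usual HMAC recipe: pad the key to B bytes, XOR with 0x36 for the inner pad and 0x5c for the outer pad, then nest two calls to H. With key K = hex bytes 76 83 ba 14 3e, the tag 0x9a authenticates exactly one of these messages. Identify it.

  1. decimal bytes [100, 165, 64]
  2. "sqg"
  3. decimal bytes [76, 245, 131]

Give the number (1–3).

Key hex bytes 76 83 ba 14 3e is 5 bytes ≤ B = 6; zero-pad to 6 bytes: K' = 76 83 ba 14 3e 00.
K' ⊕ ipad = 40 b5 8c 22 08 36; K' ⊕ opad = 2a df e6 48 62 5c.
m1: inner = H(40 b5 8c 22 08 36 64 a5 40) = 2a; tag = H(2a df e6 48 62 5c 2a) = 1f
m2: inner = H(40 b5 8c 22 08 36 73 71 67) = 2c; tag = H(2a df e6 48 62 5c 2c) = 21
m3: inner = H(40 b5 8c 22 08 36 4c f5 83) = a5; tag = H(2a df e6 48 62 5c a5) = 9a ← matches

3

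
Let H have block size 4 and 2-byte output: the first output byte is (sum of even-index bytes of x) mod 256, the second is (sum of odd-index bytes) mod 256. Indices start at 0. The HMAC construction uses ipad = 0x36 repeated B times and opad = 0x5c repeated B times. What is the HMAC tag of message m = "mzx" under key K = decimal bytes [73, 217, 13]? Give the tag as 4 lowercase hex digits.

0580

Key decimal bytes [73, 217, 13] = 49 d9 0d is 3 bytes ≤ B = 4; zero-pad to 4 bytes: K' = 49 d9 0d 00.
K' ⊕ ipad = 7f ef 3b 36.  K' ⊕ opad = 15 85 51 5c.
Inner input = (K'⊕ipad) ∥ m = 7f ef 3b 36 ∥ 6d 7a 78.
Inner hash: even-index sum = 415 mod 256 = 159; odd-index sum = 415 mod 256 = 159 → 9f 9f.
Outer input = (K'⊕opad) ∥ inner = 15 85 51 5c ∥ 9f 9f.
Outer hash (tag): even-index sum = 261 mod 256 = 5; odd-index sum = 384 mod 256 = 128 → 05 80.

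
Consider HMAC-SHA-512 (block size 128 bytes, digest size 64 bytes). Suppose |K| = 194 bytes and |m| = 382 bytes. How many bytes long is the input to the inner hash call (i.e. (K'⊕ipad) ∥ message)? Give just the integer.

Key is 194 > 128 bytes, so it is hashed to 64 bytes then zero-padded to 128: |K'| = 128.
Inner input = (K'⊕ipad) ∥ m → 128 + 382 = 510 bytes.

510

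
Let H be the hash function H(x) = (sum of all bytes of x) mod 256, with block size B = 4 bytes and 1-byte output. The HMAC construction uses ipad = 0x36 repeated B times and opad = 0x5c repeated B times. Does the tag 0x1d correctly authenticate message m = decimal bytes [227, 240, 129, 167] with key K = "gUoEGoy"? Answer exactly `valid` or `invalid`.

valid

Key "gUoEGoy" = 67 55 6f 45 47 6f 79 is 7 bytes > B = 4, so hash it first: H(key) = 9f, then zero-pad to 4 bytes: K' = 9f 00 00 00.
K' ⊕ ipad = a9 36 36 36; K' ⊕ opad = c3 5c 5c 5c.
Inner hash: sum = 169+54+54+54+227+240+129+167 = 1094; mod 256 = 70 → 46.
Outer hash (recomputed tag): sum = 195+92+92+92+70 = 541; mod 256 = 29 → 1d.
Recomputed tag = 1d; claimed = 1d → match.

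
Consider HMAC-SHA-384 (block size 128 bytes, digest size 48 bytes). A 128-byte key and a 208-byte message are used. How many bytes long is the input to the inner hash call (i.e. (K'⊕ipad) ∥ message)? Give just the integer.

336

Key is 128 ≤ 128 bytes, zero-padded: |K'| = 128.
Inner input = (K'⊕ipad) ∥ m → 128 + 208 = 336 bytes.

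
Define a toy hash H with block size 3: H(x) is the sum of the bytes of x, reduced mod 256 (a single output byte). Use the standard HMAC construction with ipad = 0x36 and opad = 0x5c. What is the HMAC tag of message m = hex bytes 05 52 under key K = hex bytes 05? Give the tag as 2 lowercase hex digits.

07

Key hex bytes 05 is 1 byte ≤ B = 3; zero-pad to 3 bytes: K' = 05 00 00.
K' ⊕ ipad = 33 36 36.  K' ⊕ opad = 59 5c 5c.
Inner input = (K'⊕ipad) ∥ m = 33 36 36 ∥ 05 52.
Inner hash: sum = 51+54+54+5+82 = 246 → f6.
Outer input = (K'⊕opad) ∥ inner = 59 5c 5c ∥ f6.
Outer hash (tag): sum = 89+92+92+246 = 519; mod 256 = 7 → 07.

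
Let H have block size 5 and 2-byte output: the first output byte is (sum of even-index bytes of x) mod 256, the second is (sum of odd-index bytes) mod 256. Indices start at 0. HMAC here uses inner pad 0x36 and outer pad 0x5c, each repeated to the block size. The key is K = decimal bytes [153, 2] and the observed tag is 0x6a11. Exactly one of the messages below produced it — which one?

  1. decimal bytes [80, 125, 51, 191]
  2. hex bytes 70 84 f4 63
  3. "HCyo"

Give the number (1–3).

1

Key decimal bytes [153, 2] = 99 02 is 2 bytes ≤ B = 5; zero-pad to 5 bytes: K' = 99 02 00 00 00.
K' ⊕ ipad = af 34 36 36 36; K' ⊕ opad = c5 5e 5c 5c 5c.
m1: inner = H(af 34 36 36 36 50 7d 33 bf) = 57 ed; tag = H(c5 5e 5c 5c 5c 57 ed) = 6a11 ← matches
m2: inner = H(af 34 36 36 36 70 84 f4 63) = 02 ce; tag = H(c5 5e 5c 5c 5c 02 ce) = 4bbc
m3: inner = H(af 34 36 36 36 48 43 79 6f) = cd 2b; tag = H(c5 5e 5c 5c 5c cd 2b) = a887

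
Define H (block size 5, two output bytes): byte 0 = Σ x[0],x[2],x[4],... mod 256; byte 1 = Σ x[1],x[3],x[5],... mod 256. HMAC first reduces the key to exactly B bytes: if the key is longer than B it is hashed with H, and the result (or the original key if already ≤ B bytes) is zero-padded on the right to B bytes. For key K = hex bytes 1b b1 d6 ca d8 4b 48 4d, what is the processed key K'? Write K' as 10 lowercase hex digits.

1113000000

|K| = 8 > B = 5, so first hash the key.
H(K): even-index sum = 529 mod 256 = 17; odd-index sum = 531 mod 256 = 19 → 11 13.
Zero-pad H(K) = 11 13 to 5 bytes: K' = 11 13 00 00 00.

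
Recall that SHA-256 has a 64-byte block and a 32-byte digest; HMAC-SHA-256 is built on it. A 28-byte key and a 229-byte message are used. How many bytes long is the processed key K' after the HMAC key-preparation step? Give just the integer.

64

Key is 28 ≤ 64 bytes, zero-padded: |K'| = 64.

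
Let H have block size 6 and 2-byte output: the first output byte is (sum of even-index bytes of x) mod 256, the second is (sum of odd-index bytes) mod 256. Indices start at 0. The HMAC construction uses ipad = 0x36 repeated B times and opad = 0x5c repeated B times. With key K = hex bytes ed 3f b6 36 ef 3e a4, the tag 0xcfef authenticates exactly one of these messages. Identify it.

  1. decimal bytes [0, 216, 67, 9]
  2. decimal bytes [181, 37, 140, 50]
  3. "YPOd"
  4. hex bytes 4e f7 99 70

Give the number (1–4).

Key hex bytes ed 3f b6 36 ef 3e a4 is 7 bytes > B = 6, so hash it first: H(key) = 36 b3, then zero-pad to 6 bytes: K' = 36 b3 00 00 00 00.
K' ⊕ ipad = 00 85 36 36 36 36; K' ⊕ opad = 6a ef 5c 5c 5c 5c.
m1: inner = H(00 85 36 36 36 36 00 d8 43 09) = af d2; tag = H(6a ef 5c 5c 5c 5c af d2) = d179
m2: inner = H(00 85 36 36 36 36 b5 25 8c 32) = ad 48; tag = H(6a ef 5c 5c 5c 5c ad 48) = cfef ← matches
m3: inner = H(00 85 36 36 36 36 59 50 4f 64) = 14 a5; tag = H(6a ef 5c 5c 5c 5c 14 a5) = 364c
m4: inner = H(00 85 36 36 36 36 4e f7 99 70) = 53 58; tag = H(6a ef 5c 5c 5c 5c 53 58) = 75ff

2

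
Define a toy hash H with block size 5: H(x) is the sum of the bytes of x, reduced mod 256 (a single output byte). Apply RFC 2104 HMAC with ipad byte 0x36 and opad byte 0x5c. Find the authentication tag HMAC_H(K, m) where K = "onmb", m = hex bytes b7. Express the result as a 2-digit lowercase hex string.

Key "onmb" = 6f 6e 6d 62 is 4 bytes ≤ B = 5; zero-pad to 5 bytes: K' = 6f 6e 6d 62 00.
K' ⊕ ipad = 59 58 5b 54 36.  K' ⊕ opad = 33 32 31 3e 5c.
Inner input = (K'⊕ipad) ∥ m = 59 58 5b 54 36 ∥ b7.
Inner hash: sum = 89+88+91+84+54+183 = 589; mod 256 = 77 → 4d.
Outer input = (K'⊕opad) ∥ inner = 33 32 31 3e 5c ∥ 4d.
Outer hash (tag): sum = 51+50+49+62+92+77 = 381; mod 256 = 125 → 7d.

7d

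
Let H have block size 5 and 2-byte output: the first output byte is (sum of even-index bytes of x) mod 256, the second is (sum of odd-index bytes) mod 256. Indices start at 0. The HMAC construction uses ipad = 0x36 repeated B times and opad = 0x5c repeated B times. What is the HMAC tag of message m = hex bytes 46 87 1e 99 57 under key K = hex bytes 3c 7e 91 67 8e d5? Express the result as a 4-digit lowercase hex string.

3c3b

Key hex bytes 3c 7e 91 67 8e d5 is 6 bytes > B = 5, so hash it first: H(key) = 5b ba, then zero-pad to 5 bytes: K' = 5b ba 00 00 00.
K' ⊕ ipad = 6d 8c 36 36 36.  K' ⊕ opad = 07 e6 5c 5c 5c.
Inner input = (K'⊕ipad) ∥ m = 6d 8c 36 36 36 ∥ 46 87 1e 99 57.
Inner hash: even-index sum = 505 mod 256 = 249; odd-index sum = 381 mod 256 = 125 → f9 7d.
Outer input = (K'⊕opad) ∥ inner = 07 e6 5c 5c 5c ∥ f9 7d.
Outer hash (tag): even-index sum = 316 mod 256 = 60; odd-index sum = 571 mod 256 = 59 → 3c 3b.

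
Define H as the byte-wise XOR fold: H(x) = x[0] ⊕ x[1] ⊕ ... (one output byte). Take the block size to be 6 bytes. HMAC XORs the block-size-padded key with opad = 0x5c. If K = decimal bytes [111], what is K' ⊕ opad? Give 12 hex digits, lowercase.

Key decimal bytes [111] = 6f is 1 byte ≤ B = 6; zero-pad to 6 bytes: K' = 6f 00 00 00 00 00.
XOR each byte with 0x5c: 6f⊕5c=33, 00⊕5c=5c, 00⊕5c=5c, 00⊕5c=5c, 00⊕5c=5c, 00⊕5c=5c.

335c5c5c5c5c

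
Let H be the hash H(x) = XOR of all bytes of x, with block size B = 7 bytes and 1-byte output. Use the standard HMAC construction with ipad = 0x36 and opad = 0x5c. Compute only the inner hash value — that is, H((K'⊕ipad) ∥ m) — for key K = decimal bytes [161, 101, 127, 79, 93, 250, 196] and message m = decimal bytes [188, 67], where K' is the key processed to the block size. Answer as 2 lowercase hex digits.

5e

Key decimal bytes [161, 101, 127, 79, 93, 250, 196] = a1 65 7f 4f 5d fa c4 is exactly B = 7 bytes: K' = a1 65 7f 4f 5d fa c4.
K' ⊕ ipad = 97 53 49 79 6b cc f2.
Inner input = 97 53 49 79 6b cc f2 ∥ bc 43.
Inner hash: XOR 97⊕53⊕49⊕79⊕6b⊕cc⊕f2⊕bc⊕43 = 5e.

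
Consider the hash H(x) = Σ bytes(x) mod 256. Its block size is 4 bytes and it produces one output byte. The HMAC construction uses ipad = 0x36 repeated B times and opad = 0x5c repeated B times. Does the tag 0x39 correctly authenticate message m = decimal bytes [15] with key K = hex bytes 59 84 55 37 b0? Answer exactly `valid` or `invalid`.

Key hex bytes 59 84 55 37 b0 is 5 bytes > B = 4, so hash it first: H(key) = 19, then zero-pad to 4 bytes: K' = 19 00 00 00.
K' ⊕ ipad = 2f 36 36 36; K' ⊕ opad = 45 5c 5c 5c.
Inner hash: sum = 47+54+54+54+15 = 224 → e0.
Outer hash (recomputed tag): sum = 69+92+92+92+224 = 569; mod 256 = 57 → 39.
Recomputed tag = 39; claimed = 39 → match.

valid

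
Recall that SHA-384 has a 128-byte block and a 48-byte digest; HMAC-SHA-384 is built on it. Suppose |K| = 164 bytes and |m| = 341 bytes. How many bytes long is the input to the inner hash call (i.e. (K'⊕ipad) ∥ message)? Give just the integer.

469

Key is 164 > 128 bytes, so it is hashed to 48 bytes then zero-padded to 128: |K'| = 128.
Inner input = (K'⊕ipad) ∥ m → 128 + 341 = 469 bytes.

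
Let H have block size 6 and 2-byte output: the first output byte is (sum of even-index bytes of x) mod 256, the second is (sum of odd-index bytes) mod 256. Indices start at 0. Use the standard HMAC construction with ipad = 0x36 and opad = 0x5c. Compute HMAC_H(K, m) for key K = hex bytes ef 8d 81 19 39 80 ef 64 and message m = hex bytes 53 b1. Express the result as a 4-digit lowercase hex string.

e967

Key hex bytes ef 8d 81 19 39 80 ef 64 is 8 bytes > B = 6, so hash it first: H(key) = 98 8a, then zero-pad to 6 bytes: K' = 98 8a 00 00 00 00.
K' ⊕ ipad = ae bc 36 36 36 36.  K' ⊕ opad = c4 d6 5c 5c 5c 5c.
Inner input = (K'⊕ipad) ∥ m = ae bc 36 36 36 36 ∥ 53 b1.
Inner hash: even-index sum = 365 mod 256 = 109; odd-index sum = 473 mod 256 = 217 → 6d d9.
Outer input = (K'⊕opad) ∥ inner = c4 d6 5c 5c 5c 5c ∥ 6d d9.
Outer hash (tag): even-index sum = 489 mod 256 = 233; odd-index sum = 615 mod 256 = 103 → e9 67.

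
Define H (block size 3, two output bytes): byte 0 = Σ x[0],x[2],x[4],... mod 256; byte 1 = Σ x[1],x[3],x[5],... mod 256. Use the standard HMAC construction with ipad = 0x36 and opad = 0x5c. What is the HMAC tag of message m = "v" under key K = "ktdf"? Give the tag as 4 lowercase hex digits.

51b5

Key "ktdf" = 6b 74 64 66 is 4 bytes > B = 3, so hash it first: H(key) = cf da, then zero-pad to 3 bytes: K' = cf da 00.
K' ⊕ ipad = f9 ec 36.  K' ⊕ opad = 93 86 5c.
Inner input = (K'⊕ipad) ∥ m = f9 ec 36 ∥ 76.
Inner hash: even-index sum = 303 mod 256 = 47; odd-index sum = 354 mod 256 = 98 → 2f 62.
Outer input = (K'⊕opad) ∥ inner = 93 86 5c ∥ 2f 62.
Outer hash (tag): even-index sum = 337 mod 256 = 81; odd-index sum = 181 mod 256 = 181 → 51 b5.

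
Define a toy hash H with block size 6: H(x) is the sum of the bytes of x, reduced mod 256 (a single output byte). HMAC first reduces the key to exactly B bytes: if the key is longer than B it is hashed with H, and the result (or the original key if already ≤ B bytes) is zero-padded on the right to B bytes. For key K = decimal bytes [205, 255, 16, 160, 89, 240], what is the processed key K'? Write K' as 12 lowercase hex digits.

cdff10a059f0

Key decimal bytes [205, 255, 16, 160, 89, 240] = cd ff 10 a0 59 f0 is exactly B = 6 bytes: K' = cd ff 10 a0 59 f0.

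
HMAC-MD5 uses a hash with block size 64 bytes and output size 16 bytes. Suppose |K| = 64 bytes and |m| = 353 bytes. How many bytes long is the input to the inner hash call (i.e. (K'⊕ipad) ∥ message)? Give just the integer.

Key is 64 ≤ 64 bytes, zero-padded: |K'| = 64.
Inner input = (K'⊕ipad) ∥ m → 64 + 353 = 417 bytes.

417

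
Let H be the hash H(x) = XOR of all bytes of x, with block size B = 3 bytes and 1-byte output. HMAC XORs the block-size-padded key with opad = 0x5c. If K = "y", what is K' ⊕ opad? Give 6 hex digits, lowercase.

Key "y" = 79 is 1 byte ≤ B = 3; zero-pad to 3 bytes: K' = 79 00 00.
XOR each byte with 0x5c: 79⊕5c=25, 00⊕5c=5c, 00⊕5c=5c.

255c5c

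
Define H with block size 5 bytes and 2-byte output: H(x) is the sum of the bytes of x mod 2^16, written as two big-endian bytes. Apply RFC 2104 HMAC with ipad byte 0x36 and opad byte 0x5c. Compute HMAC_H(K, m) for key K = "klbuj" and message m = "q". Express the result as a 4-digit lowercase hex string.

0121

Key "klbuj" = 6b 6c 62 75 6a is exactly B = 5 bytes: K' = 6b 6c 62 75 6a.
K' ⊕ ipad = 5d 5a 54 43 5c.  K' ⊕ opad = 37 30 3e 29 36.
Inner input = (K'⊕ipad) ∥ m = 5d 5a 54 43 5c ∥ 71.
Inner hash: sum = 93+90+84+67+92+113 = 539 → 02 1b.
Outer input = (K'⊕opad) ∥ inner = 37 30 3e 29 36 ∥ 02 1b.
Outer hash (tag): sum = 55+48+62+41+54+2+27 = 289 → 01 21.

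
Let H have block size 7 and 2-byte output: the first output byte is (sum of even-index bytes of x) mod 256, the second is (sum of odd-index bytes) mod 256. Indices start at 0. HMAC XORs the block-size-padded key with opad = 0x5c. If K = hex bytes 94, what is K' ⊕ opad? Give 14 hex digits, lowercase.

c85c5c5c5c5c5c

Key hex bytes 94 is 1 byte ≤ B = 7; zero-pad to 7 bytes: K' = 94 00 00 00 00 00 00.
XOR each byte with 0x5c: 94⊕5c=c8, 00⊕5c=5c, 00⊕5c=5c, 00⊕5c=5c, 00⊕5c=5c, 00⊕5c=5c, 00⊕5c=5c.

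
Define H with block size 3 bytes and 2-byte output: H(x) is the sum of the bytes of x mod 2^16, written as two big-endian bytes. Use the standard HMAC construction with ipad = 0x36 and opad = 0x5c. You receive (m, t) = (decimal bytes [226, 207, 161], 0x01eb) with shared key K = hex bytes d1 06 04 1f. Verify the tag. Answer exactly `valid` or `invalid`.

Key hex bytes d1 06 04 1f is 4 bytes > B = 3, so hash it first: H(key) = 00 fa, then zero-pad to 3 bytes: K' = 00 fa 00.
K' ⊕ ipad = 36 cc 36; K' ⊕ opad = 5c a6 5c.
Inner hash: sum = 54+204+54+226+207+161 = 906 → 03 8a.
Outer hash (recomputed tag): sum = 92+166+92+3+138 = 491 → 01 eb.
Recomputed tag = 01eb; claimed = 01eb → match.

valid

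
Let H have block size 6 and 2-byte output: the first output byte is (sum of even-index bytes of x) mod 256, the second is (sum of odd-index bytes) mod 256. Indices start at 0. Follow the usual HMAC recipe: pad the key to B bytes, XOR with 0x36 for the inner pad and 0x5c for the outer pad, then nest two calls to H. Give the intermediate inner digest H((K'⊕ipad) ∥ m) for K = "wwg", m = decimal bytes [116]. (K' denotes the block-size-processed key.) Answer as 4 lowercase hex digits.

3cad

Key "wwg" = 77 77 67 is 3 bytes ≤ B = 6; zero-pad to 6 bytes: K' = 77 77 67 00 00 00.
K' ⊕ ipad = 41 41 51 36 36 36.
Inner input = 41 41 51 36 36 36 ∥ 74.
Inner hash: even-index sum = 316 mod 256 = 60; odd-index sum = 173 mod 256 = 173 → 3c ad.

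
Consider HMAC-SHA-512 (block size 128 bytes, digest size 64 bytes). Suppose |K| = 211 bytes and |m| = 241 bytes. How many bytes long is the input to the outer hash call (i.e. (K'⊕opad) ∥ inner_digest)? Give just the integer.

192

Key is 211 > 128 bytes, so it is hashed to 64 bytes then zero-padded to 128: |K'| = 128.
Outer input = (K'⊕opad) ∥ H(inner) → 128 + 64 = 192 bytes.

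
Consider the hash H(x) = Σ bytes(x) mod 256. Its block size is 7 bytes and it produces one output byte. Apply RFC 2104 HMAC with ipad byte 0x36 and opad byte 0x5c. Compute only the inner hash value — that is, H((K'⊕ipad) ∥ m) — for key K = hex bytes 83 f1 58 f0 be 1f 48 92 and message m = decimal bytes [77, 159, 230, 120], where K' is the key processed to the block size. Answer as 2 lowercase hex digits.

d3

Key hex bytes 83 f1 58 f0 be 1f 48 92 is 8 bytes > B = 7, so hash it first: H(key) = 73, then zero-pad to 7 bytes: K' = 73 00 00 00 00 00 00.
K' ⊕ ipad = 45 36 36 36 36 36 36.
Inner input = 45 36 36 36 36 36 36 ∥ 4d 9f e6 78.
Inner hash: sum = 69+54+54+54+54+54+54+77+159+230+120 = 979; mod 256 = 211 → d3.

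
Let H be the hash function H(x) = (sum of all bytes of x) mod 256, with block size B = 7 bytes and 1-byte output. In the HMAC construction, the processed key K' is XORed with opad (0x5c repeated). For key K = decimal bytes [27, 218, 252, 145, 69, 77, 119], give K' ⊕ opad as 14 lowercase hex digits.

4786a0cd19112b

Key decimal bytes [27, 218, 252, 145, 69, 77, 119] = 1b da fc 91 45 4d 77 is exactly B = 7 bytes: K' = 1b da fc 91 45 4d 77.
XOR each byte with 0x5c: 1b⊕5c=47, da⊕5c=86, fc⊕5c=a0, 91⊕5c=cd, 45⊕5c=19, 4d⊕5c=11, 77⊕5c=2b.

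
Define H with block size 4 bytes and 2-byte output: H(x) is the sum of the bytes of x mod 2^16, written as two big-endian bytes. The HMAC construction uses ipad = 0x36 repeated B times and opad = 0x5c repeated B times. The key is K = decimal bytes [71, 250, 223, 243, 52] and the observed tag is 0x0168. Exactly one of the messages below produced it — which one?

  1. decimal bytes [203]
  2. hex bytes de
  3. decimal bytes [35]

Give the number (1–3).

Key decimal bytes [71, 250, 223, 243, 52] = 47 fa df f3 34 is 5 bytes > B = 4, so hash it first: H(key) = 03 47, then zero-pad to 4 bytes: K' = 03 47 00 00.
K' ⊕ ipad = 35 71 36 36; K' ⊕ opad = 5f 1b 5c 5c.
m1: inner = H(35 71 36 36 cb) = 01 dd; tag = H(5f 1b 5c 5c 01 dd) = 0210
m2: inner = H(35 71 36 36 de) = 01 f0; tag = H(5f 1b 5c 5c 01 f0) = 0223
m3: inner = H(35 71 36 36 23) = 01 35; tag = H(5f 1b 5c 5c 01 35) = 0168 ← matches

3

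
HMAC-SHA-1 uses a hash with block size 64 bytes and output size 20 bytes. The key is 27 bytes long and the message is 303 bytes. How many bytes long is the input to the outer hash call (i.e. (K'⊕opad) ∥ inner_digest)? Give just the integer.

84

Key is 27 ≤ 64 bytes, zero-padded: |K'| = 64.
Outer input = (K'⊕opad) ∥ H(inner) → 64 + 20 = 84 bytes.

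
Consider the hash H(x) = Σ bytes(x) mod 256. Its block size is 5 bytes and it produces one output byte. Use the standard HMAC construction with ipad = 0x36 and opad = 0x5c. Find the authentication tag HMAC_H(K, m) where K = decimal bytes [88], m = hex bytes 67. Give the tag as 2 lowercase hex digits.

Key decimal bytes [88] = 58 is 1 byte ≤ B = 5; zero-pad to 5 bytes: K' = 58 00 00 00 00.
K' ⊕ ipad = 6e 36 36 36 36.  K' ⊕ opad = 04 5c 5c 5c 5c.
Inner input = (K'⊕ipad) ∥ m = 6e 36 36 36 36 ∥ 67.
Inner hash: sum = 110+54+54+54+54+103 = 429; mod 256 = 173 → ad.
Outer input = (K'⊕opad) ∥ inner = 04 5c 5c 5c 5c ∥ ad.
Outer hash (tag): sum = 4+92+92+92+92+173 = 545; mod 256 = 33 → 21.

21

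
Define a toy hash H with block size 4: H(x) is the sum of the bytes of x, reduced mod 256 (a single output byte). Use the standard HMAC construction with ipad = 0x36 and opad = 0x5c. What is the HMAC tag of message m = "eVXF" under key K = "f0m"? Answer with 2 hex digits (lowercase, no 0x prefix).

Key "f0m" = 66 30 6d is 3 bytes ≤ B = 4; zero-pad to 4 bytes: K' = 66 30 6d 00.
K' ⊕ ipad = 50 06 5b 36.  K' ⊕ opad = 3a 6c 31 5c.
Inner input = (K'⊕ipad) ∥ m = 50 06 5b 36 ∥ 65 56 58 46.
Inner hash: sum = 80+6+91+54+101+86+88+70 = 576; mod 256 = 64 → 40.
Outer input = (K'⊕opad) ∥ inner = 3a 6c 31 5c ∥ 40.
Outer hash (tag): sum = 58+108+49+92+64 = 371; mod 256 = 115 → 73.

73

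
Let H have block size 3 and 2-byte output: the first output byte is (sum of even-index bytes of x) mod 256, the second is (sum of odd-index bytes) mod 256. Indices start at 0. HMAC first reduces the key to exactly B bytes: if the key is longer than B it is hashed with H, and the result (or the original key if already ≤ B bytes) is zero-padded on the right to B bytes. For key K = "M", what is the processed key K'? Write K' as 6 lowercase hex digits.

4d0000

Key "M" = 4d is 1 byte ≤ B = 3; zero-pad to 3 bytes: K' = 4d 00 00.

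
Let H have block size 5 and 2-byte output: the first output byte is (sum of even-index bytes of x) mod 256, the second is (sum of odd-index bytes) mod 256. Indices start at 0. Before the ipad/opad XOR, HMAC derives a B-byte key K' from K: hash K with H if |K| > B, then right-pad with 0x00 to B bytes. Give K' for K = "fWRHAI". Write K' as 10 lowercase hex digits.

|K| = 6 > B = 5, so first hash the key.
H(K): even-index sum = 249 mod 256 = 249; odd-index sum = 232 mod 256 = 232 → f9 e8.
Zero-pad H(K) = f9 e8 to 5 bytes: K' = f9 e8 00 00 00.

f9e8000000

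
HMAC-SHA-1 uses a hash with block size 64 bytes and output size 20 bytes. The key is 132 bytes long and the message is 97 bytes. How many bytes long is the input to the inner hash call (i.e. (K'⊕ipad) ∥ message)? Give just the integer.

161

Key is 132 > 64 bytes, so it is hashed to 20 bytes then zero-padded to 64: |K'| = 64.
Inner input = (K'⊕ipad) ∥ m → 64 + 97 = 161 bytes.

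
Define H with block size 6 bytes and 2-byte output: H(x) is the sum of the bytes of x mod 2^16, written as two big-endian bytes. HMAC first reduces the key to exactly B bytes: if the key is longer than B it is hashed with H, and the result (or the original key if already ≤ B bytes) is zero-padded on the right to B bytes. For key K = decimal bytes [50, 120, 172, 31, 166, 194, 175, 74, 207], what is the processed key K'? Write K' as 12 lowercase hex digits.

04a500000000

|K| = 9 > B = 6, so first hash the key.
H(K): sum = 50+120+172+31+166+194+175+74+207 = 1189 → 04 a5.
Zero-pad H(K) = 04 a5 to 6 bytes: K' = 04 a5 00 00 00 00.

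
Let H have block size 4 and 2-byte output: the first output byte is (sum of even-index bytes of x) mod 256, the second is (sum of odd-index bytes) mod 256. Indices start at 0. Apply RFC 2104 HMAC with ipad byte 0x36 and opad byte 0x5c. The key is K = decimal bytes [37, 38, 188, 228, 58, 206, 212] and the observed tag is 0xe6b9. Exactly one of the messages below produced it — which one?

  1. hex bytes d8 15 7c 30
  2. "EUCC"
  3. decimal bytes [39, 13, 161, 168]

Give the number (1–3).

Key decimal bytes [37, 38, 188, 228, 58, 206, 212] = 25 26 bc e4 3a ce d4 is 7 bytes > B = 4, so hash it first: H(key) = ef d8, then zero-pad to 4 bytes: K' = ef d8 00 00.
K' ⊕ ipad = d9 ee 36 36; K' ⊕ opad = b3 84 5c 5c.
m1: inner = H(d9 ee 36 36 d8 15 7c 30) = 63 69; tag = H(b3 84 5c 5c 63 69) = 7249
m2: inner = H(d9 ee 36 36 45 55 43 43) = 97 bc; tag = H(b3 84 5c 5c 97 bc) = a69c
m3: inner = H(d9 ee 36 36 27 0d a1 a8) = d7 d9; tag = H(b3 84 5c 5c d7 d9) = e6b9 ← matches

3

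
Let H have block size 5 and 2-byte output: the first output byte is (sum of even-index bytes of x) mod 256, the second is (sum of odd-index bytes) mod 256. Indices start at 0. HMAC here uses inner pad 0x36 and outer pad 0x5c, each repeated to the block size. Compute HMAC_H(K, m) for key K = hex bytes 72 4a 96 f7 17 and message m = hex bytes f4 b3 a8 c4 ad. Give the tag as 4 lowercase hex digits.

c93d

Key hex bytes 72 4a 96 f7 17 is exactly B = 5 bytes: K' = 72 4a 96 f7 17.
K' ⊕ ipad = 44 7c a0 c1 21.  K' ⊕ opad = 2e 16 ca ab 4b.
Inner input = (K'⊕ipad) ∥ m = 44 7c a0 c1 21 ∥ f4 b3 a8 c4 ad.
Inner hash: even-index sum = 636 mod 256 = 124; odd-index sum = 902 mod 256 = 134 → 7c 86.
Outer input = (K'⊕opad) ∥ inner = 2e 16 ca ab 4b ∥ 7c 86.
Outer hash (tag): even-index sum = 457 mod 256 = 201; odd-index sum = 317 mod 256 = 61 → c9 3d.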